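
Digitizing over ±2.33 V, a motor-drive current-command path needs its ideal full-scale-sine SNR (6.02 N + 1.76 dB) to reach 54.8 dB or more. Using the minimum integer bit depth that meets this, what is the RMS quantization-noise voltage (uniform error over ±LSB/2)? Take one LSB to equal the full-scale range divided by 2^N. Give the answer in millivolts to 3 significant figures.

Range = 2.33 − (-2.33) = 4.66 V.
Required N = ⌈(54.8 − 1.76)/6.02⌉ = ⌈8.811⌉ = 9.
One LSB is 4.66 V / 512 = 9.1016 mV.
RMS noise = LSB/√12 = 2.63 mV.

2.63 mV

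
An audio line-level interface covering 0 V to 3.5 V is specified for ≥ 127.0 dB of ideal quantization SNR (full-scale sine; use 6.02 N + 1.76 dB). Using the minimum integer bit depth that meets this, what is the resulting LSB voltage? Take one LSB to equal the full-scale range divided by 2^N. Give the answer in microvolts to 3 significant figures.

Range is 3.5 V.
6.02 N + 1.76 ≥ 127.0 gives N ≥ 20.804, so the minimum integer is 21.
One LSB is 3.5 V / 2097152 = 1.67 µV.

1.67 µV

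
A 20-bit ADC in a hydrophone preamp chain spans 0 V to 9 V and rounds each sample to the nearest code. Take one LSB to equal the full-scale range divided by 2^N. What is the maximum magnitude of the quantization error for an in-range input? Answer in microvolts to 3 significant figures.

Range is 9 V.
LSB = 9 V / 2^20 = 8.5831 µV.
Worst-case error for round-to-nearest is half an LSB: 4.29 µV.

4.29 µV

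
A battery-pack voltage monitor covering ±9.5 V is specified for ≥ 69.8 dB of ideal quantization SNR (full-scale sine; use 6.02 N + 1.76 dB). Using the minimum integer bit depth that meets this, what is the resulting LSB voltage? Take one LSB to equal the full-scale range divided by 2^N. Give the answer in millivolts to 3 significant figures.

The full-scale span is 9.5 − (-9.5) = 19 V.
Required N = ⌈(69.8 − 1.76)/6.02⌉ = ⌈11.302⌉ = 12.
LSB = 19 V / 2^12 = 4.64 mV.

4.64 mV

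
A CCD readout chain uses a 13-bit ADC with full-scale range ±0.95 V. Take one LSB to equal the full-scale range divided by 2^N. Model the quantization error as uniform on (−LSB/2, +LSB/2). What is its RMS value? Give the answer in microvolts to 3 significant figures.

Span: 0.95 V − (-0.95 V) = 1.9 V.
LSB = 1.9 V ÷ 2^13 = 1.9/8192 V = 231.93 µV.
For a uniform distribution on [−LSB/2, +LSB/2], V_rms = LSB/√12 = 231.93 µV/3.4641 = 67.0 µV.

67.0 µV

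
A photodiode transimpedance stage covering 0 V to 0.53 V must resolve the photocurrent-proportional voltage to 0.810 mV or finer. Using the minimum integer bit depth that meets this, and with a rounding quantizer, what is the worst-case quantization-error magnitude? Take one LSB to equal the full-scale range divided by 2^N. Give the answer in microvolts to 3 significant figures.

259 µV

Span = 0.53 V.
Levels needed ≥ 0.53/0.810 mV = 654.3. 2^10 = 1024 suffices, so N_min = 10.
LSB = 0.53 V / 2^10 = 0.51758 mV.
|e|_max = LSB/2 = 259 µV.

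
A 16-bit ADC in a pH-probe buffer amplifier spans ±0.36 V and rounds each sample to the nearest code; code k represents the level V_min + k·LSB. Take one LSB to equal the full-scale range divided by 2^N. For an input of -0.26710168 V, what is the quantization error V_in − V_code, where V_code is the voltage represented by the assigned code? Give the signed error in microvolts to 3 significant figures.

−2.07 µV

Range = 0.36 − (-0.36) = 0.72 V. LSB = 0.72 V / 2^16 ≈ 10.99 µV.
Position in LSBs: (-0.26710168 − (-0.36)) × 65536/0.72 = 8455.8115; rounding gives k = 8456.
V_code = -0.36 + (8456/65536) × 0.72 = -0.26709960938 V.
Error = V_in − V_code = -0.26710168 − (-0.26709960938) = −2.07 µV.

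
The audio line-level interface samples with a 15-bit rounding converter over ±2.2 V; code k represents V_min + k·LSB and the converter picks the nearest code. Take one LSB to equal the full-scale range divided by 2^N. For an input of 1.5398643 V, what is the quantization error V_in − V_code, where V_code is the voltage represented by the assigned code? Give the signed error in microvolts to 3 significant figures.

Range = 2.2 − (-2.2) = 4.4 V. LSB = 4.4 V / 2^15 ≈ 134.3 µV.
Position in LSBs: (1.5398643 − (-2.2)) × 32768/4.4 = 27851.7894; rounding gives k = 27852.
V_code = V_min + k × range/2^15 = -2.2 + 27852 × 4.4/32768 = 1.5398925781 V.
e = 1.5398643 − (1.5398925781) = −28.3 µV.

−28.3 µV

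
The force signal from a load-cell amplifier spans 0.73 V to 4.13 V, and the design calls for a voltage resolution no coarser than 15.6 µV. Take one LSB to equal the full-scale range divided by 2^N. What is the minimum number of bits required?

The full-scale span is 4.13 − (0.73) = 3.4 V.
Levels needed ≥ 3.4/15.6 µV = 217900. 2^18 = 262144 suffices, so N_min = 18.

18 bits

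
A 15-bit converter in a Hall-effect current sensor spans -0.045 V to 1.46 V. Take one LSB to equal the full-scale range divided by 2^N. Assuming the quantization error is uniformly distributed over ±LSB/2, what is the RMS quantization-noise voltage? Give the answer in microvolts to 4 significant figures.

13.26 µV

Span: 1.46 V − (-0.045 V) = 1.505 V.
LSB = 1.505 V / 2^15 = 45.9290 µV.
For a uniform distribution on [−LSB/2, +LSB/2], V_rms = LSB/√12 = 45.9290 µV/3.4641 = 13.26 µV.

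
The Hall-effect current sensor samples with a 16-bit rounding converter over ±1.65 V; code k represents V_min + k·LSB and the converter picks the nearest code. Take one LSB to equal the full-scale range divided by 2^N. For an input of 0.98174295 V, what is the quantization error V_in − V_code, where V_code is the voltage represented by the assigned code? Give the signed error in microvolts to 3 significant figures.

−9.06 µV

The full-scale span is 1.65 − (-1.65) = 3.3 V. LSB = 3.3 V / 2^16 ≈ 50.35 µV.
(0.98174295 − (-1.65)) / LSB = 2.63174295 × 65536/3.3 = 52264.8200. Nearest integer: k = 52265.
V_code = V_min + k × range/2^16 = -1.65 + 52265 × 3.3/65536 = 0.98175201416 V.
V_in − V_code = 0.98174295 − (0.98175201416) = −9.06 µV.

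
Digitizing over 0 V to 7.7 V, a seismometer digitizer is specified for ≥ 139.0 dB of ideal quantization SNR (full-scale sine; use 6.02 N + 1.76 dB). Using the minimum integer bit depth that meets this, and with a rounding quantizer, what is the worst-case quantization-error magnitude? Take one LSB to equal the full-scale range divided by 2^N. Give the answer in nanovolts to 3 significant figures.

459 nV

Range is 7.7 V.
6.02 N + 1.76 ≥ 139.0 gives N ≥ 22.797, so the minimum integer is 23.
Step size = 7.7/8388608 V = 0.91791 µV.
|e|_max = LSB/2 = 459 nV.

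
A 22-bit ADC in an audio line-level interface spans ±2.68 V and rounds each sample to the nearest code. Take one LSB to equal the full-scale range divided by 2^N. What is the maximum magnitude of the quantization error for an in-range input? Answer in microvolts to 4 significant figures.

Span: 2.68 V − (-2.68 V) = 5.36 V.
One LSB is 5.36 V / 4194304 = 1.27792 µV.
Worst-case error for round-to-nearest is half an LSB: 0.6390 µV.

0.6390 µV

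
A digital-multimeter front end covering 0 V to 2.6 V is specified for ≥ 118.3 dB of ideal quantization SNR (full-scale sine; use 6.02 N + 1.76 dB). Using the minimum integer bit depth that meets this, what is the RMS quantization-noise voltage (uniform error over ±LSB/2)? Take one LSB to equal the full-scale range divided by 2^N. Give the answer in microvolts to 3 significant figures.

Range is 2.6 V.
N ≥ (118.3 − 1.76)/6.02 = 19.359 → N_min = 20.
One LSB is 2.6 V / 1048576 = 2.4796 µV.
σ_q = LSB/√12 = 2.4796 µV/3.4641 = 0.716 µV.

0.716 µV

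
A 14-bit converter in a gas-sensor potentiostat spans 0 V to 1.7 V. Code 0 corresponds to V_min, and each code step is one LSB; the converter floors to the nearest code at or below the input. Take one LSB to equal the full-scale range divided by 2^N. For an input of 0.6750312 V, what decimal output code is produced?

6505

Range is 1.7 V. LSB = 1.7 V / 2^14 ≈ 103.8 µV.
(V_in − V_min) × 2^14/range = (0.6750312 − (0)) × 16384/1.7 = 6505.712.
Floor → code = 6505.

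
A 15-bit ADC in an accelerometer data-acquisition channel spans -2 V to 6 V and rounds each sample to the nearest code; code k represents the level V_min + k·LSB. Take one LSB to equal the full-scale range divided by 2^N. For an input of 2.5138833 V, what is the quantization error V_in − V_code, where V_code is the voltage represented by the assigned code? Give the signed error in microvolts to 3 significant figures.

Full-scale range = 6 V − (-2 V) = 8 V. LSB = 8 V / 2^15 ≈ 244.1 µV.
(V_in − V_min)/LSB = (2.5138833 − (-2)) × 32768/8 = 18488.8660 → nearest code k = 18489.
V_code = -2 + (18489/32768) × 8 = 2.5139160156 V.
e = 2.5138833 − (2.5139160156) = −32.7 µV.

−32.7 µV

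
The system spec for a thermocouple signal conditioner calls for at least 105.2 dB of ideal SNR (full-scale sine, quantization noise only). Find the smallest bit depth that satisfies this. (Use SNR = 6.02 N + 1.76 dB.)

N ≥ (105.2 − 1.76)/6.02 = 17.183 → N_min = 18.

18 bits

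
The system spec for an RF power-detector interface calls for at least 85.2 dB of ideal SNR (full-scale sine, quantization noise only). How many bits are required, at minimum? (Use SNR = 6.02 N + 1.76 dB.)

N ≥ (85.2 − 1.76)/6.02 = 13.860 → N_min = 14.

14 bits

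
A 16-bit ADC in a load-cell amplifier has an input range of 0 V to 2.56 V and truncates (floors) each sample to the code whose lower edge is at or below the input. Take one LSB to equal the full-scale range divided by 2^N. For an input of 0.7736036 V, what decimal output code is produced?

19804

Full-scale range = 2.56 V. LSB = 2.56 V / 2^16 ≈ 39.06 µV.
V_in − V_min = 0.7736036 − (0) = 0.7736036 V.
Divide by LSB: 0.7736036 × 65536/2.56 = 19804.2522.
Truncating gives code 19804.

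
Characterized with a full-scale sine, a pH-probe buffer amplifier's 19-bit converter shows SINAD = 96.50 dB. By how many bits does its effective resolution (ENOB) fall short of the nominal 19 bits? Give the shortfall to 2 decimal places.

3.26 bits

N_eff = (96.50 − 1.76)/6.02 = 15.7375 bits.
Lost resolution: 19 − 15.7375 = 3.2625 bits.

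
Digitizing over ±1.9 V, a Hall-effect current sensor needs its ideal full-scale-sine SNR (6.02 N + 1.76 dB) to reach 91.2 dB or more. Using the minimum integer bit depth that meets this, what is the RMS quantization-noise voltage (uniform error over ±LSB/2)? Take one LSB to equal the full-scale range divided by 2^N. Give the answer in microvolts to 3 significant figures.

33.5 µV

The full-scale span is 1.9 − (-1.9) = 3.8 V.
Required N = ⌈(91.2 − 1.76)/6.02⌉ = ⌈14.857⌉ = 15.
LSB = 3.8 V / 2^15 = 115.97 µV.
V_rms = LSB/√12 = 33.5 µV.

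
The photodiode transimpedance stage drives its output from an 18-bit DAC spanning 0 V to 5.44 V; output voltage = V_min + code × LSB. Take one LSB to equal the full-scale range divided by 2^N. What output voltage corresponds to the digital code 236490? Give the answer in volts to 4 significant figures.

4.908 V

V_FS = 5.44 V. LSB = 5.44 V / 2^18.
V_out = V_min + code × LSB = 0 V + 236490 × 5.44 V / 262144
      = 0 + 4.90763 = 4.90763 V.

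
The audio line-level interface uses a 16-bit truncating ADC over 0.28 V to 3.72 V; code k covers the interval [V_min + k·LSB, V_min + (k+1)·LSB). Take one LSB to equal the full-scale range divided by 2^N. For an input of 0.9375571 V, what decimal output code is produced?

Full-scale range = 3.72 V − (0.28 V) = 3.44 V. LSB = 3.44 V / 2^16 ≈ 52.49 µV.
code = ⌊(V_in − V_min)/LSB⌋ = ⌊(V_in − V_min) × 2^16 / range⌋
     = ⌊(0.9375571 − (0.28)) × 65536 / 3.44⌋ = ⌊0.6575571 × 65536/3.44⌋
     = ⌊12527.227⌋ = 12527.

12527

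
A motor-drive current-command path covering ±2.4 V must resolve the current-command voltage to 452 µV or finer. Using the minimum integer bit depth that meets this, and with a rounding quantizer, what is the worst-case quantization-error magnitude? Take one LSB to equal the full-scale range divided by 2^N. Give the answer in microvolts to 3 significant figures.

146 µV

Span: 2.4 V − (-2.4 V) = 4.8 V.
Required number of levels: 4.8/452 µV = 10619; smallest N with 2^N ≥ that is 14.
LSB = 4.8 V ÷ 2^14 = 4.8/16384 V = 292.97 µV.
|e|_max = LSB/2 = 146 µV.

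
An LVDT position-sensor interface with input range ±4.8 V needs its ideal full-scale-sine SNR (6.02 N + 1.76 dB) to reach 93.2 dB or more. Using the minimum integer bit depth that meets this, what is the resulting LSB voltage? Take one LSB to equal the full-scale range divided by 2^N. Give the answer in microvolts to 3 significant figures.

146 µV

Span: 4.8 V − (-4.8 V) = 9.6 V.
Solving 6.02 N ≥ 93.2 − 1.76: N ≥ 15.189. Round up → N = 16.
Step size = 9.6/65536 V = 146 µV.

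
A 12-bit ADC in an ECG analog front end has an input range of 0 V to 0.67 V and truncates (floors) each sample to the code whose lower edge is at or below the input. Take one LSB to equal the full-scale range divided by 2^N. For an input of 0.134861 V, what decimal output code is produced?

Span = 0.67 V. LSB = 0.67 V / 2^12 ≈ 163.6 µV.
V_in − V_min = 0.134861 − (0) = 0.134861 V.
Divide by LSB: 0.134861 × 4096/0.67 = 824.4637.
Truncating gives code 824.

824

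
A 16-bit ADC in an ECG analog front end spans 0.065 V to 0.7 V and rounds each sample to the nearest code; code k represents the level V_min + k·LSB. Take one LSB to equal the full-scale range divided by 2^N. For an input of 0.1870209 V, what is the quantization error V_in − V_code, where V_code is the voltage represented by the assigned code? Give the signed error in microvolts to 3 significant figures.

Span: 0.7 V − (0.065 V) = 0.635 V. LSB = 0.635 V / 2^16 ≈ 9.689 µV.
(0.1870209 − (0.065)) / LSB = 0.1220209 × 65536/0.635 = 12593.3255. Nearest integer: k = 12593.
V_code = 0.065 + (12593/65536) × 0.635 = 0.18701774597 V.
V_in − V_code = 0.1870209 − (0.18701774597) = +3.15 µV.

+3.15 µV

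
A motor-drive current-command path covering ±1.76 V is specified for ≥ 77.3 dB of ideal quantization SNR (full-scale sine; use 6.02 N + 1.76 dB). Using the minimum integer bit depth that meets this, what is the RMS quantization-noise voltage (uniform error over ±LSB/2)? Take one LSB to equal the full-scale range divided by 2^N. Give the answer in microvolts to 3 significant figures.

Span: 1.76 V − (-1.76 V) = 3.52 V.
6.02 N + 1.76 ≥ 77.3 gives N ≥ 12.548, so the minimum integer is 13.
Step size = 3.52/8192 V = 429.69 µV.
V_rms = LSB/√12 = 124 µV.

124 µV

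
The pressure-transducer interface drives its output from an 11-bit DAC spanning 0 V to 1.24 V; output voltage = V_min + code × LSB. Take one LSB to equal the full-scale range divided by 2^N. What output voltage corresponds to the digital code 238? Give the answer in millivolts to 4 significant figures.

Range is 1.24 V. LSB = 1.24 V / 2^11.
V_out = 0 + 238 × (1.24/2048) V
      = 0 + 0.144102 = 0.144102 V.

144.1 mV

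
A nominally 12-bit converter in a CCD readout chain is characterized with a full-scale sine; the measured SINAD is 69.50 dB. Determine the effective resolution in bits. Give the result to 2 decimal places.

(69.50 − 1.76) / 6.02 = 67.74/6.02 = 11.2525 effective bits.

11.25 bits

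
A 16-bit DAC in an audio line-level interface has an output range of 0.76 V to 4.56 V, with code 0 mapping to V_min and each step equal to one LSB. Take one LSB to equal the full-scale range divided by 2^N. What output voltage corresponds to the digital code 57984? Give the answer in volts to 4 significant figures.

Range = 4.56 − (0.76) = 3.8 V. LSB = 3.8 V / 2^16.
V_out = 0.76 + 57984 × (3.8/65536) V
      = 0.76 + 3.36211 = 4.12211 V.

4.122 V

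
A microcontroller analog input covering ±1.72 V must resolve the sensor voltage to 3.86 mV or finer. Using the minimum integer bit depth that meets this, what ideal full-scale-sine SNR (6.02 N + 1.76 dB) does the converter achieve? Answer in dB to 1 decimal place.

62.0 dB

Full-scale range = 1.72 V − (-1.72 V) = 3.44 V.
3.44 V / 3.86 mV = 891.2. Since 2^9 = 512 and 2^10 = 1024, N = 10.
6.02(10) + 1.76 = 61.96 dB.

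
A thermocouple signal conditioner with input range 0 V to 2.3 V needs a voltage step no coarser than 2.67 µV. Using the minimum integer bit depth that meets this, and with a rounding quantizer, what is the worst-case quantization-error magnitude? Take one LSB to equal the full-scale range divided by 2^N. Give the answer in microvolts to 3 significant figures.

Range is 2.3 V.
Required number of levels: 2.3/2.67 µV = 861420; smallest N with 2^N ≥ that is 20.
LSB = 2.3 V ÷ 2^20 = 2.3/1048576 V = 2.1935 µV.
Half an LSB is 1.10 µV.

1.10 µV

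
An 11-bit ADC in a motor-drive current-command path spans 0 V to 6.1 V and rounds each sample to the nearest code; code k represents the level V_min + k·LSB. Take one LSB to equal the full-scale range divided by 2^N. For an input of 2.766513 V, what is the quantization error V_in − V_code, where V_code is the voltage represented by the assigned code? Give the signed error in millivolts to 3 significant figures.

−0.528 mV

Full-scale range = 6.1 V. LSB = 6.1 V / 2^11 ≈ 2.979 mV.
(V_in − V_min)/LSB = (2.766513 − (0)) × 2048/6.1 = 928.8227 → nearest code k = 929.
Reconstructed level: 0 + 929 × 6.1/2048 V = 2.767041016 V.
e = 2.766513 − (2.767041016) = −0.528 mV.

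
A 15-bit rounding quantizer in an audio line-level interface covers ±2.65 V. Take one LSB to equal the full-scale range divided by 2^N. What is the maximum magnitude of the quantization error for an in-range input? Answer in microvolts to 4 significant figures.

80.87 µV

Range = 2.65 − (-2.65) = 5.3 V.
LSB = 5.3 V / 2^15 = 161.743 µV.
A rounding quantizer has |error| ≤ LSB/2 = 80.87 µV.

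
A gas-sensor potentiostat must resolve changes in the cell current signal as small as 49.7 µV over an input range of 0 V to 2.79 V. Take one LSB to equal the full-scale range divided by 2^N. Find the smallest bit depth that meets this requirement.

16 bits

Range is 2.79 V.
Required number of levels: 2.79/49.7 µV = 56137; smallest N with 2^N ≥ that is 16.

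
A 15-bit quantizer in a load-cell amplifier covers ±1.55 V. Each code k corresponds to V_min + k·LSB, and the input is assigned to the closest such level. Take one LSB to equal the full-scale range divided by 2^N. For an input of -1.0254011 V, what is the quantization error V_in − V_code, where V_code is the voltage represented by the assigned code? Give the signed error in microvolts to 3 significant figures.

+17.0 µV

Span: 1.55 V − (-1.55 V) = 3.1 V. LSB = 3.1 V / 2^15 ≈ 94.60 µV.
(-1.0254011 − (-1.55)) / LSB = 0.5245989 × 32768/3.1 = 5545.1796. Nearest integer: k = 5545.
V_code = -1.55 + (5545/32768) × 3.1 = -1.0254180908 V.
V_in − V_code = -1.0254011 − (-1.0254180908) = +17.0 µV.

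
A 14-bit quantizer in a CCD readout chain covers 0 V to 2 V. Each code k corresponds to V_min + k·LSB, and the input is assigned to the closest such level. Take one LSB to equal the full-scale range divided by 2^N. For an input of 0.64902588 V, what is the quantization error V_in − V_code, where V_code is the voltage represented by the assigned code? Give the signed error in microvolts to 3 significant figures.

−22.0 µV

Span = 2 V. LSB = 2 V / 2^14 ≈ 122.1 µV.
(0.64902588 − (0)) / LSB = 0.64902588 × 16384/2 = 5316.8200. Nearest integer: k = 5317.
Reconstructed level: 0 + 5317 × 2/16384 V = 0.64904785156 V.
Error = V_in − V_code = 0.64902588 − (0.64904785156) = −22.0 µV.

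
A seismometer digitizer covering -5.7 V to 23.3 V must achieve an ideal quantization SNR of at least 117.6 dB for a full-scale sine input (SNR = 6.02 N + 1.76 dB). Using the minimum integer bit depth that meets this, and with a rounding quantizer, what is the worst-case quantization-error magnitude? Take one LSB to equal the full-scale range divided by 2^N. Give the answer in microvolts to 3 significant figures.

13.8 µV

The full-scale span is 23.3 − (-5.7) = 29 V.
Required N = ⌈(117.6 − 1.76)/6.02⌉ = ⌈19.243⌉ = 20.
LSB = 29 V ÷ 2^20 = 29/1048576 V = 27.657 µV.
Max error for round-to-nearest is LSB/2 = 13.8 µV.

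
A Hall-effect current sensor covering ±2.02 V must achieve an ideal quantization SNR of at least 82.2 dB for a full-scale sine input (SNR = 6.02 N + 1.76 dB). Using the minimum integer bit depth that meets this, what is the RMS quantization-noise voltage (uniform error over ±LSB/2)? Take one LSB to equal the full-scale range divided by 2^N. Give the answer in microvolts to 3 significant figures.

Range = 2.02 − (-2.02) = 4.04 V.
6.02 N + 1.76 ≥ 82.2 gives N ≥ 13.362, so the minimum integer is 14.
LSB = 4.04 V ÷ 2^14 = 4.04/16384 V = 246.58 µV.
RMS noise = LSB/√12 = 71.2 µV.

71.2 µV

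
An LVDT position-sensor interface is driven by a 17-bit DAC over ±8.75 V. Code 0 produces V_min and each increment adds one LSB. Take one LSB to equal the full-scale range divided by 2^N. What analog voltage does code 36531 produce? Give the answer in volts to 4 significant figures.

Span: 8.75 V − (-8.75 V) = 17.5 V. LSB = 17.5 V / 2^17.
V_out = -8.75 + 36531 × (17.5/131072) V
      = -8.75 + 4.87741 = -3.87259 V.

-3.873 V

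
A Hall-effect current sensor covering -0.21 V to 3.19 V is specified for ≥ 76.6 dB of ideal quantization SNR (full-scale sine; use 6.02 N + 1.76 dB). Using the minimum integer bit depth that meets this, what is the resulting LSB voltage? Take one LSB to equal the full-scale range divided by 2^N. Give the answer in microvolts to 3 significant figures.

Span: 3.19 V − (-0.21 V) = 3.4 V.
6.02 N + 1.76 ≥ 76.6 gives N ≥ 12.432, so the minimum integer is 13.
Step size = 3.4/8192 V = 415 µV.

415 µV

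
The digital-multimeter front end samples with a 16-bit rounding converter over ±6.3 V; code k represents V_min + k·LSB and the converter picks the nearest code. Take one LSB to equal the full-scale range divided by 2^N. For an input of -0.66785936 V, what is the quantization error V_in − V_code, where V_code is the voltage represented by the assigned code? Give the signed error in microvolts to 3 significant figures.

+54.5 µV

Range = 6.3 − (-6.3) = 12.6 V. LSB = 12.6 V / 2^16 ≈ 192.3 µV.
(V_in − V_min)/LSB = (-0.66785936 − (-6.3)) × 65536/12.6 = 29294.2833 → nearest code k = 29294.
V_code = V_min + k × range/2^16 = -6.3 + 29294 × 12.6/65536 = -0.66791381836 V.
e = -0.66785936 − (-0.66791381836) = +54.5 µV.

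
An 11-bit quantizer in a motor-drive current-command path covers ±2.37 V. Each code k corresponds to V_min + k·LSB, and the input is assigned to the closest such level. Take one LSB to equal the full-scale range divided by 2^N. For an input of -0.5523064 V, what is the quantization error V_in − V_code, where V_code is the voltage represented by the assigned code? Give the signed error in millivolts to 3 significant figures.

Span: 2.37 V − (-2.37 V) = 4.74 V. LSB = 4.74 V / 2^11 ≈ 2.314 mV.
Position in LSBs: (-0.5523064 − (-2.37)) × 2048/4.74 = 785.3663; rounding gives k = 785.
V_code = -2.37 + (785/2048) × 4.74 = -0.5531542969 V.
V_in − V_code = -0.5523064 − (-0.5531542969) = +0.848 mV.

+0.848 mV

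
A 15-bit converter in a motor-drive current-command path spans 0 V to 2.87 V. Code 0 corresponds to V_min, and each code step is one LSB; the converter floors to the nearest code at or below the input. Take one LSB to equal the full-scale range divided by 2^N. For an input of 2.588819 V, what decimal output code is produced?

Span = 2.87 V. LSB = 2.87 V / 2^15 ≈ 87.59 µV.
V_in − V_min = 2.588819 − (0) = 2.588819 V.
Divide by LSB: 2.588819 × 32768/2.87 = 29557.6380.
Truncating gives code 29557.

29557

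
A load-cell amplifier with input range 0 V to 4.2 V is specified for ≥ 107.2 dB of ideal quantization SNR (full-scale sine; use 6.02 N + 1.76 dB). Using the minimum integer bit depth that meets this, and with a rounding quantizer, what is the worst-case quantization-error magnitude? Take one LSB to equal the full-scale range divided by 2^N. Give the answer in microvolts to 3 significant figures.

8.01 µV

Full-scale range = 4.2 V.
N ≥ (107.2 − 1.76)/6.02 = 17.515 → N_min = 18.
LSB = 4.2 V ÷ 2^18 = 4.2/262144 V = 16.022 µV.
|e|_max = LSB/2 = 8.01 µV.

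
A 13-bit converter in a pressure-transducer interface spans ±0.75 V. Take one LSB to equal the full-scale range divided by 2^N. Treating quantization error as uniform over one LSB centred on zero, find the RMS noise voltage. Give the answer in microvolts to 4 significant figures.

52.86 µV

Range = 0.75 − (-0.75) = 1.5 V.
LSB = 1.5 V / 2^13 = 183.105 µV.
V_rms = LSB/√12 = 183.105 µV / √12 = 52.86 µV.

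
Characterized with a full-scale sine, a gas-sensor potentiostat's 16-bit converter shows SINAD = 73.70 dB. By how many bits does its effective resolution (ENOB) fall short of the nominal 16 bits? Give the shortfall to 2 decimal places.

Effective bits = (73.70 − 1.76)/6.02 = 11.9502.
16 − 11.9502 = 4.05 bits below nominal.

4.05 bits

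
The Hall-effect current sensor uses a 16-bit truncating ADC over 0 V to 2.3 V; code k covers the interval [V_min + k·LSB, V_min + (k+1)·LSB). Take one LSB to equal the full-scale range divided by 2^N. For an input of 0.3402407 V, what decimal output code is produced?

9694

V_FS = 2.3 V. LSB = 2.3 V / 2^16 ≈ 35.10 µV.
V_in − V_min = 0.3402407 − (0) = 0.3402407 V.
Divide by LSB: 0.3402407 × 65536/2.3 = 9694.7889.
Truncating gives code 9694.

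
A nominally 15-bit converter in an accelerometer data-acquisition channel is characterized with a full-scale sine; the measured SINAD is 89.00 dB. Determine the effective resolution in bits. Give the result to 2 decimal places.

14.49 bits

ENOB = (89.00 − 1.76)/6.02 = 14.4917 bits.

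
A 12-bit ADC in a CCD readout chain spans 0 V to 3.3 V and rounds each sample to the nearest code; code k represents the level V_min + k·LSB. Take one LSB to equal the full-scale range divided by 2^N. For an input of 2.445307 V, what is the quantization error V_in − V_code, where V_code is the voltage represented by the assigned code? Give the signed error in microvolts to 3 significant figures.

V_FS = 3.3 V. LSB = 3.3 V / 2^12 ≈ 0.8057 mV.
(2.445307 − (0)) / LSB = 2.445307 × 4096/3.3 = 3035.1447. Nearest integer: k = 3035.
V_code = 0 + (3035/4096) × 3.3 = 2.445190430 V.
e = 2.445307 − (2.445190430) = +117 µV.

+117 µV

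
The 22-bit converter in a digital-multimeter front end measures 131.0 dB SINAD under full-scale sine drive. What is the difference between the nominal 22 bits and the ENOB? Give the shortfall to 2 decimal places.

0.53 bits

Effective bits = (131.0 − 1.76)/6.02 = 21.4684.
Shortfall = 22 − 21.4684 = 0.5316 bits.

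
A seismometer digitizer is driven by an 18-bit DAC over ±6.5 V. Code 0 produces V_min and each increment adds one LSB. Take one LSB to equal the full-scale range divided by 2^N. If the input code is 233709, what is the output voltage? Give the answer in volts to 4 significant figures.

Full-scale range = 6.5 V − (-6.5 V) = 13 V. LSB = 13 V / 2^18.
Output = V_min + (233709/262144) × range = -6.5 + 0.891529 × 13 V
      = -6.5 V + 11.5899 V = 5.08988 V.

5.090 V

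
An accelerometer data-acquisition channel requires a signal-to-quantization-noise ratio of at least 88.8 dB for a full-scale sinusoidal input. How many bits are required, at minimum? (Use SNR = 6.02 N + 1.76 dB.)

15 bits

N ≥ (88.8 − 1.76)/6.02 = 14.458 → N_min = 15.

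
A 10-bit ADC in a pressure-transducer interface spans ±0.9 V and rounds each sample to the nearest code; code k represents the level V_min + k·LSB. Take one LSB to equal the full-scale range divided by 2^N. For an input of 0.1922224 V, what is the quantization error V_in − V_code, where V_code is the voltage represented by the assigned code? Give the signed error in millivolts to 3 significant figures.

Range = 0.9 − (-0.9) = 1.8 V. LSB = 1.8 V / 2^10 ≈ 1.758 mV.
(V_in − V_min)/LSB = (0.1922224 − (-0.9)) × 1024/1.8 = 621.3532 → nearest code k = 621.
V_code = V_min + k × range/2^10 = -0.9 + 621 × 1.8/1024 = 0.1916015625 V.
e = 0.1922224 − (0.1916015625) = +0.621 mV.

+0.621 mV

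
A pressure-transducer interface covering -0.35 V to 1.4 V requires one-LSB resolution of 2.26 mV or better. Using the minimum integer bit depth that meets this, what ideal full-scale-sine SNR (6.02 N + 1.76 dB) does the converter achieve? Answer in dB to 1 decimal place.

62.0 dB

The full-scale span is 1.4 − (-0.35) = 1.75 V.
1.75 V / 2.26 mV = 774.3. Since 2^9 = 512 and 2^10 = 1024, N = 10.
Ideal SNR at N = 10: 6.02·10 + 1.76 = 62.0 dB.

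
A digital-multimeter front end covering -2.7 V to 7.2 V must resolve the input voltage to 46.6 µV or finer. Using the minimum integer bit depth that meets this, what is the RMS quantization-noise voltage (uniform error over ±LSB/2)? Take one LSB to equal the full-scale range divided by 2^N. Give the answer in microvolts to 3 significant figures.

10.9 µV

Full-scale range = 7.2 V − (-2.7 V) = 9.9 V.
Required number of levels: 9.9/46.6 µV = 212450; smallest N with 2^N ≥ that is 18.
Step size = 9.9/262144 V = 37.766 µV.
σ_q = LSB/√12 = 37.766 µV/3.4641 = 10.9 µV.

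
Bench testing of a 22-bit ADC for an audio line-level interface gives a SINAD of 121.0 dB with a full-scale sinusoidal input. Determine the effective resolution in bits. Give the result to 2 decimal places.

ENOB = (121.0 − 1.76)/6.02 = 19.8073 bits.

19.81 bits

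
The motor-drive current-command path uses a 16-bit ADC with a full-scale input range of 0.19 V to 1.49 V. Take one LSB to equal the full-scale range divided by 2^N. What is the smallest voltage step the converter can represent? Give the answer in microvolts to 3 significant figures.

Range = 1.49 − (0.19) = 1.3 V.
Number of codes = 2^16 = 65536.
LSB = 1.3 V / 2^16 = 19.8 µV.

19.8 µV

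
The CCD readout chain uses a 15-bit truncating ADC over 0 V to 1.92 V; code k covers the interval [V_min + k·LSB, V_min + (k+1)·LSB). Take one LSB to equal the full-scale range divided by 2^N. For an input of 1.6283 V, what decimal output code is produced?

27789

Full-scale range = 1.92 V. LSB = 1.92 V / 2^15 ≈ 58.59 µV.
(V_in − V_min) × 2^15/range = (1.6283 − (0)) × 32768/1.92 = 27789.653.
Floor → code = 27789.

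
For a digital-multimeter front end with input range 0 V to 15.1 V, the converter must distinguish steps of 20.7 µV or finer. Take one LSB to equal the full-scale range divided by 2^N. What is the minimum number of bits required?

20 bits

Span = 15.1 V.
Levels needed ≥ 15.1/20.7 µV = 729500. 2^20 = 1048576 suffices, so N_min = 20.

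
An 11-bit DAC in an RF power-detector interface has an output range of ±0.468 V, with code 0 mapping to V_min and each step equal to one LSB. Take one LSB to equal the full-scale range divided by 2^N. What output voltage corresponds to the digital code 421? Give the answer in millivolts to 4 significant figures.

-275.6 mV

Range = 0.468 − (-0.468) = 0.936 V. LSB = 0.936 V / 2^11.
V_out = V_min + code × LSB = -0.468 V + 421 × 0.936 V / 2048
      = -0.468 V + 0.192410 V = -0.275590 V.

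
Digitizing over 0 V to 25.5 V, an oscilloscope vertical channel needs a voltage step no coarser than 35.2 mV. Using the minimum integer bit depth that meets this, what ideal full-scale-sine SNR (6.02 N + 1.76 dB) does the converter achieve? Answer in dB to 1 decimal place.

Range is 25.5 V.
25.5 V / 35.2 mV = 724.4. Since 2^9 = 512 and 2^10 = 1024, N = 10.
SNR = 6.02 × 10 + 1.76 = 61.96 dB.

62.0 dB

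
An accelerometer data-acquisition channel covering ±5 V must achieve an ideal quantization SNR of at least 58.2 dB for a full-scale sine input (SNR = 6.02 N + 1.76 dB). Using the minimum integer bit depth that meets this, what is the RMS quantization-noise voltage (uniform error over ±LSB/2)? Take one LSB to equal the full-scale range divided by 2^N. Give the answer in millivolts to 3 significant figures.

Range = 5 − (-5) = 10 V.
Solving 6.02 N ≥ 58.2 − 1.76: N ≥ 9.375. Round up → N = 10.
LSB = 10 V ÷ 2^10 = 10/1024 V = 9.7656 mV.
σ_q = LSB/√12 = 9.7656 mV/3.4641 = 2.82 mV.

2.82 mV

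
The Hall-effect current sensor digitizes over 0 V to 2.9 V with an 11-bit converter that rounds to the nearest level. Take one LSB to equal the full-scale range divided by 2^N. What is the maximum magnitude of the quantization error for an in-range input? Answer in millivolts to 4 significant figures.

Full-scale range = 2.9 V.
LSB = 2.9 V ÷ 2^11 = 2.9/2048 V = 1.41602 mV.
A rounding quantizer has |error| ≤ LSB/2 = 0.7080 mV.

0.7080 mV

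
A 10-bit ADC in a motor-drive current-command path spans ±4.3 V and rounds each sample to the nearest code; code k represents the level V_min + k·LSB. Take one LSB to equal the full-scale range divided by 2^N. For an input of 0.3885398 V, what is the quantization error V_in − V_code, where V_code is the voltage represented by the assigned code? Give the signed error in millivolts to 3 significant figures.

+2.21 mV

Span: 4.3 V − (-4.3 V) = 8.6 V. LSB = 8.6 V / 2^10 ≈ 8.398 mV.
(V_in − V_min)/LSB = (0.3885398 − (-4.3)) × 1024/8.6 = 558.2633 → nearest code k = 558.
V_code = V_min + k × range/2^10 = -4.3 + 558 × 8.6/1024 = 0.3863281250 V.
e = 0.3885398 − (0.3863281250) = +2.21 mV.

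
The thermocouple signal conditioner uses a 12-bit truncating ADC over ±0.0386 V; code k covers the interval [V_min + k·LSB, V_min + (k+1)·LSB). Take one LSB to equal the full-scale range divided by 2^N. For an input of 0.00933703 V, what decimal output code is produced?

2543

Range = 0.0386 − (-0.0386) = 0.0772 V. LSB = 0.0772 V / 2^12 ≈ 18.85 µV.
code = ⌊(V_in − V_min)/LSB⌋ = ⌊(V_in − V_min) × 2^12 / range⌋
     = ⌊(0.00933703 − (-0.0386)) × 4096 / 0.0772⌋ = ⌊0.04793703 × 4096/0.0772⌋
     = ⌊2543.395⌋ = 2543.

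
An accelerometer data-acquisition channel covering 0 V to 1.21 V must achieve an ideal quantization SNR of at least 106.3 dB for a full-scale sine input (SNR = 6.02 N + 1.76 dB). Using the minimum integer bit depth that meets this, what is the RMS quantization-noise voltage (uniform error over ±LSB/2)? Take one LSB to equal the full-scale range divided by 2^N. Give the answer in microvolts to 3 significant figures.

1.33 µV

Full-scale range = 1.21 V.
6.02 N + 1.76 ≥ 106.3 gives N ≥ 17.365, so the minimum integer is 18.
LSB = 1.21 V / 2^18 = 4.6158 µV.
V_rms = LSB/√12 = 1.33 µV.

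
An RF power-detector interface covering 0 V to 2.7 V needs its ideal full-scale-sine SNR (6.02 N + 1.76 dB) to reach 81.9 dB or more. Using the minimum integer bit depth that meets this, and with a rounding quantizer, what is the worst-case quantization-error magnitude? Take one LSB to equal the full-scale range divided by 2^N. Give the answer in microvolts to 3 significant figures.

V_FS = 2.7 V.
Solving 6.02 N ≥ 81.9 − 1.76: N ≥ 13.312. Round up → N = 14.
Step size = 2.7/16384 V = 164.79 µV.
|e|_max = LSB/2 = 82.4 µV.

82.4 µV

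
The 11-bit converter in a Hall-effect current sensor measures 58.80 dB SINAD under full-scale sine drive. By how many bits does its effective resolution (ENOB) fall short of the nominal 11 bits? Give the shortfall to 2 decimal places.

1.52 bits

N_eff = (58.80 − 1.76)/6.02 = 9.4751 bits.
Lost resolution: 11 − 9.4751 = 1.5249 bits.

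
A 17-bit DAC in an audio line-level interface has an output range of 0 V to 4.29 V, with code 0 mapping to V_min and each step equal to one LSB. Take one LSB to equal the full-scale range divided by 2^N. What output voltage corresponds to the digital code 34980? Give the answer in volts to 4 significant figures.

Range is 4.29 V. LSB = 4.29 V / 2^17.
V_out = V_min + code × LSB = 0 V + 34980 × 4.29 V / 131072
      = 0 + 1.14490 = 1.14490 V.

1.145 V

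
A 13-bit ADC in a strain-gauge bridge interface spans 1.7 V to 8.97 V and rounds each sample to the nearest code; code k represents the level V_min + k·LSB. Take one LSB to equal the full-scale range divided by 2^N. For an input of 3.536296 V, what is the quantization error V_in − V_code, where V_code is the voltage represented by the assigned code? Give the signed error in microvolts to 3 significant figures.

+160 µV

Range = 8.97 − (1.7) = 7.27 V. LSB = 7.27 V / 2^13 ≈ 0.8875 mV.
(3.536296 − (1.7)) / LSB = 1.836296 × 8192/7.27 = 2069.1798. Nearest integer: k = 2069.
V_code = V_min + k × range/2^13 = 1.7 + 2069 × 7.27/8192 = 3.536136475 V.
V_in − V_code = 3.536296 − (3.536136475) = +160 µV.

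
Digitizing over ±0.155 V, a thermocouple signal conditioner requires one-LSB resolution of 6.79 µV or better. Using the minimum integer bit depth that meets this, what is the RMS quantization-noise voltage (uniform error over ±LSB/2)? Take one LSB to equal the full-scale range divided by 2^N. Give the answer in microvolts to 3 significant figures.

1.37 µV

Range = 0.155 − (-0.155) = 0.31 V.
Levels needed ≥ 0.31/6.79 µV = 45660. 2^16 = 65536 suffices, so N_min = 16.
LSB = 0.31 V / 2^16 = 4.7302 µV.
RMS noise = LSB/√12 = 1.37 µV.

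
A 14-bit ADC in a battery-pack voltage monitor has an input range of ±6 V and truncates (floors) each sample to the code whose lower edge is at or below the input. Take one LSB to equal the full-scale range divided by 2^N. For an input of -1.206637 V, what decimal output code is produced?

6544

Range = 6 − (-6) = 12 V. LSB = 12 V / 2^14 ≈ 0.7324 mV.
code = ⌊(V_in − V_min)/LSB⌋ = ⌊(V_in − V_min) × 2^14 / range⌋
     = ⌊(-1.206637 − (-6)) × 16384 / 12⌋ = ⌊4.793363 × 16384/12⌋
     = ⌊6544.538⌋ = 6544.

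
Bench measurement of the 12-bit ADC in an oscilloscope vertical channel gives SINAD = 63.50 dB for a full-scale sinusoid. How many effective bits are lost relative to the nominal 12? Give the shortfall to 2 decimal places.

1.74 bits

N_eff = (63.50 − 1.76)/6.02 = 10.2558 bits.
12 − 10.2558 = 1.74 bits below nominal.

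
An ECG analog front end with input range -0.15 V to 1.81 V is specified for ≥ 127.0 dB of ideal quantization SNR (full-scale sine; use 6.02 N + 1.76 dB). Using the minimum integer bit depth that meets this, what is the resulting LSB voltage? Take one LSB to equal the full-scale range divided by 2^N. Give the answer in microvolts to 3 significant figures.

0.935 µV

The full-scale span is 1.81 − (-0.15) = 1.96 V.
Solving 6.02 N ≥ 127.0 − 1.76: N ≥ 20.804. Round up → N = 21.
LSB = 1.96 V ÷ 2^21 = 1.96/2097152 V = 0.935 µV.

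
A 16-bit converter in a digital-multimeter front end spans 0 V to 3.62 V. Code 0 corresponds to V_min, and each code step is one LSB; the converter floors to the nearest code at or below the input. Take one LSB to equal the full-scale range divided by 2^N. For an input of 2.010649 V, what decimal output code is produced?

36400

Full-scale range = 3.62 V. LSB = 3.62 V / 2^16 ≈ 55.24 µV.
code = ⌊(V_in − V_min)/LSB⌋ = ⌊(V_in − V_min) × 2^16 / range⌋
     = ⌊(2.010649 − (0)) × 65536 / 3.62⌋ = ⌊2.010649 × 65536/3.62⌋
     = ⌊36400.523⌋ = 36400.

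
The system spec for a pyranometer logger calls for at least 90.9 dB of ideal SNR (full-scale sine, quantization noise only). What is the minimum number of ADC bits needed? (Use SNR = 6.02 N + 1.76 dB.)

15 bits

Solving 6.02 N ≥ 90.9 − 1.76: N ≥ 14.807. Round up → N = 15.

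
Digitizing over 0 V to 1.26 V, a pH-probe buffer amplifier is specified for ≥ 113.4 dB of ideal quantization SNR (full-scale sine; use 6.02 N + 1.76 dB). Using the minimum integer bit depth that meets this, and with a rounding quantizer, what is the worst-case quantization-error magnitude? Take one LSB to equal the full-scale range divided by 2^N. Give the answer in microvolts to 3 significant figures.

1.20 µV

Full-scale range = 1.26 V.
Required N = ⌈(113.4 − 1.76)/6.02⌉ = ⌈18.545⌉ = 19.
LSB = 1.26 V / 2^19 = 2.4033 µV.
|e|_max = LSB/2 = 1.20 µV.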